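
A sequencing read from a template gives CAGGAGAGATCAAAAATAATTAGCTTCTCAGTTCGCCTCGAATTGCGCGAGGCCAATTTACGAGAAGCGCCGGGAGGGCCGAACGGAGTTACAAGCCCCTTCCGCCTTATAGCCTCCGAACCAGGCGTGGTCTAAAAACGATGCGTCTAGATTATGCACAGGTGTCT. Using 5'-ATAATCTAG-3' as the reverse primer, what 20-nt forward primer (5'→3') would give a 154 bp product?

The reverse primer's reverse complement CTAGATTAT matches the template at positions 147–155, so the product ends at position 155.
A 154 bp product then starts at position 155 − 154 + 1 = 2.
The forward primer is identical to the top strand there: AGGAGAGATCAAAAATAATT.

5'-AGGAGAGATCAAAAATAATT-3'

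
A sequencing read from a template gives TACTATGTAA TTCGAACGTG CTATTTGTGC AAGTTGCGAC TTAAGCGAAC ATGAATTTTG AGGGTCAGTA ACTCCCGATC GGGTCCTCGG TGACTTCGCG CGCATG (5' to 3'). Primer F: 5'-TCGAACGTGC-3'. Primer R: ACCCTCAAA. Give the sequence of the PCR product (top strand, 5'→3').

Forward primer TCGAACGTGC is found on the top strand at positions 12–21.
Taking the reverse complement of ACCCTCAAA gives TTTGAGGGT, found at positions 57–65 on the template; the primer anneals here to the top strand with its 3' end pointing upstream.
The product is the template from position 12 through 65 (54 bp).

5'-TCGAACGTGCTATTTGTGCAAGTTGCGACTTAAGCGAACATGAATTTTGAGGGT-3'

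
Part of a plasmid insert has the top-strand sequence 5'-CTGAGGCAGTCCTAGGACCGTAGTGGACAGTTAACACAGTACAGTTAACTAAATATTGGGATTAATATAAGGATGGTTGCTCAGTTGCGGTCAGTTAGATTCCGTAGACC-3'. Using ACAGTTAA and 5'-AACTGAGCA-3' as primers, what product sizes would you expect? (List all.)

60 bp, 46 bp

The forward primer ACAGTTAA matches the top strand at positions 27–34, 41–48.
The reverse primer's reverse complement is TGCTCAGTT, matching at positions 78–86.
Each forward site pairs with the reverse site to give a product ending at position 86: sizes 60, 46 bp.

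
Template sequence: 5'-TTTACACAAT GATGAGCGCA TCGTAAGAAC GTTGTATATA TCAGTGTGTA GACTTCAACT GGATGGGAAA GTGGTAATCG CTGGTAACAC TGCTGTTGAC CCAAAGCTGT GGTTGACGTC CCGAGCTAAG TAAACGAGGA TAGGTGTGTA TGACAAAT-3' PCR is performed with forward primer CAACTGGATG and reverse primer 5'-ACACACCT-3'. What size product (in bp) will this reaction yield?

94 bp

Forward primer CAACTGGATG is found on the top strand at positions 56–65.
Taking the reverse complement of ACACACCT gives AGGTGTGT, found at positions 142–149 on the template; the primer anneals here to the top strand with its 3' end pointing upstream.
The product runs from position 56 to position 149, so its length is 149 − 56 + 1 = 94 bp.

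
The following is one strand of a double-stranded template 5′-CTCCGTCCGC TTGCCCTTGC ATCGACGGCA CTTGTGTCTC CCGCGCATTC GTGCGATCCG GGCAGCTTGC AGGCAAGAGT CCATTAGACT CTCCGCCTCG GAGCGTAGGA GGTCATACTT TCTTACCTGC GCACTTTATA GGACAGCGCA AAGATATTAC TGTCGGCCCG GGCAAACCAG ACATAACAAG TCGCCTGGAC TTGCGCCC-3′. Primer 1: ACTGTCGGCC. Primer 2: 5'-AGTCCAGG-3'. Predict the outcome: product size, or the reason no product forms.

Primer 1 (ACTGTCGGCC) matches the top strand at positions 159–168; it acts as a forward primer.
Primer 2's reverse complement is CCTGGACT, matching the top strand at positions 194–201; it acts as a reverse primer.
The 3' ends face each other across positions 159–201, giving a 43 bp product.

Yes — a 43 bp product.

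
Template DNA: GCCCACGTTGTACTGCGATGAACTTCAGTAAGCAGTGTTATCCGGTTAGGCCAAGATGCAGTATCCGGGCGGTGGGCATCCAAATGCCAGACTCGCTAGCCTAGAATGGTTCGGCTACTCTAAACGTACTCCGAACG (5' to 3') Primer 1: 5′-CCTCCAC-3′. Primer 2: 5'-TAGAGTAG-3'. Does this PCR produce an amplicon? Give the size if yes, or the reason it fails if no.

Primer 1 (CCTCCAC) does not match the top strand, and its reverse complement GTGGAGG does not match either.
With no annealing site for primer 1, no amplification occurs.

No product — primer 1 has no binding site in the template.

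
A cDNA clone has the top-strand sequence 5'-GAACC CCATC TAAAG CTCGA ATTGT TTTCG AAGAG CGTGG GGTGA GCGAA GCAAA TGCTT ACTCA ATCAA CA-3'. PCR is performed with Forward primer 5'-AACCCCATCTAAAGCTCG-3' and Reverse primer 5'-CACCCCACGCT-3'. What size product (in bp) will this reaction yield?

The forward primer matches the template at positions 2–19.
Reverse complement of the reverse primer: AGCGTGGGGTG. This occurs on the top strand at positions 34–44.
The product runs from position 2 to position 44, so its length is 44 − 2 + 1 = 43 bp.

43 bp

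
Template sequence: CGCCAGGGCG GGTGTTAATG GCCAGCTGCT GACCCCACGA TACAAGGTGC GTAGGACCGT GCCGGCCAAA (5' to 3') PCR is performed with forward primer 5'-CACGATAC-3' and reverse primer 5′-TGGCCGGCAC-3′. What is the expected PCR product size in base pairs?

Scanning the template, CACGATAC occurs at positions 36–43; this primer anneals to the bottom strand there with its 3' end pointing downstream.
The reverse primer's reverse complement is GTGCCGGCCA, which matches the template at positions 59–68.
Product length = (reverse-primer end) − (forward-primer start) + 1 = 68 − 36 + 1 = 33 bp.

33 bp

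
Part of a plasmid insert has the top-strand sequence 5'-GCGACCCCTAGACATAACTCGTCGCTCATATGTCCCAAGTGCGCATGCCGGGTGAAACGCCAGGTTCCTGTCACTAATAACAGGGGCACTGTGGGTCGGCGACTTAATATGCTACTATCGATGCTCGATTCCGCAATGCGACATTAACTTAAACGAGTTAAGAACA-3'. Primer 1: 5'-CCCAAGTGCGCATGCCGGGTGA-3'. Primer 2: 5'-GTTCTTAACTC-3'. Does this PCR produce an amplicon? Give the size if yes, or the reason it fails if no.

Yes — a 132 bp product.

Primer 1 (CCCAAGTGCGCATGCCGGGTGA) matches the top strand at positions 34–55; it acts as a forward primer.
Primer 2's reverse complement is GAGTTAAGAAC, matching the top strand at positions 155–165; it acts as a reverse primer.
The 3' ends face each other across positions 34–165, giving a 132 bp product.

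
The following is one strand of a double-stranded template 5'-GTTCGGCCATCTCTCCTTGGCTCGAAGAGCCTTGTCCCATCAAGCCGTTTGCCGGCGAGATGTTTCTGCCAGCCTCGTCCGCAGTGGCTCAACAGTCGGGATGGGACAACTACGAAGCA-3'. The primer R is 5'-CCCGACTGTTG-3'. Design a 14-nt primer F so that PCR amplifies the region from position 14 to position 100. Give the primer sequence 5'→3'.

5'-TCCTTGGCTCGAAG-3'

The reverse primer's reverse complement CAACAGTCGGG matches the template at positions 90–100; the product starts at position 14.
The forward primer is identical to the top strand over positions 14–27: TCCTTGGCTCGAAG.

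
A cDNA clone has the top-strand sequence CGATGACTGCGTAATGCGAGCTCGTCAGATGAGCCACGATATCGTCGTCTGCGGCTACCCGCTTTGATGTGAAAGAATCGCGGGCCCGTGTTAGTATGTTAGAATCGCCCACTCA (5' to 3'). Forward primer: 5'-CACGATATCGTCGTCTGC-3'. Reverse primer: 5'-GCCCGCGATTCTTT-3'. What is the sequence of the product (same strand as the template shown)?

5'-CACGATATCGTCGTCTGCGGCTACCCGCTTTGATGTGAAAGAATCGCGGGC-3'

The forward primer matches the template at positions 35–52.
Reverse complement of the reverse primer: AAAGAATCGCGGGC. This occurs on the top strand at positions 72–85.
The product is the template from position 35 through 85 (51 bp).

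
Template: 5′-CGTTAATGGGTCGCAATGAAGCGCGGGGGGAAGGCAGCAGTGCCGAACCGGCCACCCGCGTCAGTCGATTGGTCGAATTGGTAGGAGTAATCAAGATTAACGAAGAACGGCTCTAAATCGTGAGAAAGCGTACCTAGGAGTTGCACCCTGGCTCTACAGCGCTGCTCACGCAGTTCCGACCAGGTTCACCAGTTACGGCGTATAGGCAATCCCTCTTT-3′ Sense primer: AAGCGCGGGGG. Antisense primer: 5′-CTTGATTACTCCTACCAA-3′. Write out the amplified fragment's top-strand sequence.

5'-AAGCGCGGGGGGAAGGCAGCAGTGCCGAACCGGCCACCCGCGTCAGTCGATTGGTCGAATTGGTAGGAGTAATCAAG-3'

Scanning the template, AAGCGCGGGGG occurs at positions 19–29; this primer anneals to the bottom strand there with its 3' end pointing downstream.
The reverse primer's reverse complement is TTGGTAGGAGTAATCAAG, which matches the template at positions 78–95.
The product is the template from position 19 through 95 (77 bp).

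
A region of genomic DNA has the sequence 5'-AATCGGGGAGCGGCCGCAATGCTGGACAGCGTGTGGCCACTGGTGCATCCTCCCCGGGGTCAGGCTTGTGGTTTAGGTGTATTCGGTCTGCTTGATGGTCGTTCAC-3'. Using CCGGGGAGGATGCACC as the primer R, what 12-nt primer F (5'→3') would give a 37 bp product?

5'-GCTGGACAGCGT-3'

The reverse primer's reverse complement GGTGCATCCTCCCCGG matches the template at positions 42–57, so the product ends at position 57.
A 37 bp product then starts at position 57 − 37 + 1 = 21.
The forward primer is identical to the top strand there: GCTGGACAGCGT.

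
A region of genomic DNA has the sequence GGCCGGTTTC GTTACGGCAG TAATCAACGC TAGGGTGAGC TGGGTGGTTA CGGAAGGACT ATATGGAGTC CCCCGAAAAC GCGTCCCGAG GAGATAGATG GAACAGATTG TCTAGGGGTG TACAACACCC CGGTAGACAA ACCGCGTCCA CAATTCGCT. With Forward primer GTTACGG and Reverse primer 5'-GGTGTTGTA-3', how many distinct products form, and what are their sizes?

The forward primer GTTACGG matches the top strand at positions 11–17, 47–53.
The reverse primer's reverse complement is TACAACACC, matching at positions 121–129.
Each forward site pairs with the reverse site to give a product ending at position 129: sizes 119, 83 bp.

Two products: 119 bp, 83 bp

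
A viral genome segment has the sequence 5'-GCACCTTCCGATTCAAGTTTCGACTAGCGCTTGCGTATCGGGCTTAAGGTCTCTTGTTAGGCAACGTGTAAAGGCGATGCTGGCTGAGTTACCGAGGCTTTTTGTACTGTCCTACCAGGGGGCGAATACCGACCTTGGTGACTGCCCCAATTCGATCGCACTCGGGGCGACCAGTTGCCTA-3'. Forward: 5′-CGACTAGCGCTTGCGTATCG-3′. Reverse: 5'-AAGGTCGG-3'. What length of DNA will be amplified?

116 bp

Scanning the template, CGACTAGCGCTTGCGTATCG occurs at positions 21–40; this primer anneals to the bottom strand there with its 3' end pointing downstream.
Reverse complement of the reverse primer: CCGACCTT. This occurs on the top strand at positions 129–136.
Amplicon spans positions 21–136: 116 bp.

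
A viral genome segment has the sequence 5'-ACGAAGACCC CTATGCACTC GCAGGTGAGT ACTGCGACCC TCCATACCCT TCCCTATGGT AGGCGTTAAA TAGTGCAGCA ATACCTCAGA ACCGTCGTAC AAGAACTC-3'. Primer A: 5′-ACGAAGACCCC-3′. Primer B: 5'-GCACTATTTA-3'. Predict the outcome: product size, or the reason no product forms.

Primer A (ACGAAGACCCC) matches the top strand at positions 1–11; it acts as a forward primer.
Primer B's reverse complement is TAAATAGTGC, matching the top strand at positions 67–76; it acts as a reverse primer.
The 3' ends face each other across positions 1–76, giving a 76 bp product.

Yes — a 76 bp product.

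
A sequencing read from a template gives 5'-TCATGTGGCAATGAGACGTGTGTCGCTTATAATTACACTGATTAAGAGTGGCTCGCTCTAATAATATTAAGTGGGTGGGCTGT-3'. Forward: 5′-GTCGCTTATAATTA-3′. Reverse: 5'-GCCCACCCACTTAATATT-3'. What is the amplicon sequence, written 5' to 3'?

The forward primer matches the template at positions 22–35.
Taking the reverse complement of GCCCACCCACTTAATATT gives AATATTAAGTGGGTGGGC, found at positions 63–80 on the template; the primer anneals here to the top strand with its 3' end pointing upstream.
The product is the template from position 22 through 80 (59 bp).

5'-GTCGCTTATAATTACACTGATTAAGAGTGGCTCGCTCTAATAATATTAAGTGGGTGGGC-3'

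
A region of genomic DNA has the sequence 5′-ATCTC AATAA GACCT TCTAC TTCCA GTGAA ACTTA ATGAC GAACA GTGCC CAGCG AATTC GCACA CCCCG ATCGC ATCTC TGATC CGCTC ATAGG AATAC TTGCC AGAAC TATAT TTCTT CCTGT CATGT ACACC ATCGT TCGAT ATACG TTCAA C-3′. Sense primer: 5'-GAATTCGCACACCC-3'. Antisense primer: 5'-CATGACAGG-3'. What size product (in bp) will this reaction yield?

75 bp

Scanning the template, GAATTCGCACACCC occurs at positions 55–68; this primer anneals to the bottom strand there with its 3' end pointing downstream.
Taking the reverse complement of CATGACAGG gives CCTGTCATG, found at positions 121–129 on the template; the primer anneals here to the top strand with its 3' end pointing upstream.
Amplicon spans positions 55–129: 75 bp.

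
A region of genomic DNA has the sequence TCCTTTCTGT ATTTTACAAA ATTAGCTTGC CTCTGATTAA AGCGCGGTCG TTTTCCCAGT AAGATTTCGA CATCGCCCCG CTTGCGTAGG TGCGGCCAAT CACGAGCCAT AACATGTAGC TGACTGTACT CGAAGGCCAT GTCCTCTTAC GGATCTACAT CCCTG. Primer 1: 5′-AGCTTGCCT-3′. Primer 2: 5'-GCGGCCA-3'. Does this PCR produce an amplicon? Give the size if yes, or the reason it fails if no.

No product — both primers anneal to the same strand and extend in the same direction.

Primer 1 (AGCTTGCCT) matches the top strand at positions 24–32 (3' end points downstream).
Primer 2 (GCGGCCA) also matches the top strand directly, at positions 92–98 — its reverse complement TGGCCGC is not present.
Both primers anneal to the bottom strand with 3' ends pointing the same way, so neither can prime synthesis back toward the other.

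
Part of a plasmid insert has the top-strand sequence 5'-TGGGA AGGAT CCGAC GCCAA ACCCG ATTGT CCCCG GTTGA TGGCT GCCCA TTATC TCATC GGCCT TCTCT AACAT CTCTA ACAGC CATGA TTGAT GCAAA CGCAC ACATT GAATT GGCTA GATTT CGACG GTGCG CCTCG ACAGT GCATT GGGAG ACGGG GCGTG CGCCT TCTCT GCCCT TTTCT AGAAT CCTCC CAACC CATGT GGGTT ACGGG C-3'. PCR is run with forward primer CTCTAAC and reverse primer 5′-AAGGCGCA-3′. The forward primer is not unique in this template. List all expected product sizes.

105 bp, 96 bp

The forward primer CTCTAAC matches the top strand at positions 67–73, 76–82.
The reverse primer's reverse complement is TGCGCCTT, matching at positions 164–171.
Each forward site pairs with the reverse site to give a product ending at position 171: sizes 105, 96 bp.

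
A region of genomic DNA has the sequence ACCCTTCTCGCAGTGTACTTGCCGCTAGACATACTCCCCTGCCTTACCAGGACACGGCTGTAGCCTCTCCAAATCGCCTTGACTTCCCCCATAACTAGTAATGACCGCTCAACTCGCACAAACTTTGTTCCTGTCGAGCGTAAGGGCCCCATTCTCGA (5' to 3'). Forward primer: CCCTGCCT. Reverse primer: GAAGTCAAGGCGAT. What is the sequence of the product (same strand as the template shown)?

Scanning the template, CCCTGCCT occurs at positions 37–44; this primer anneals to the bottom strand there with its 3' end pointing downstream.
Reverse complement of the reverse primer: ATCGCCTTGACTTC. This occurs on the top strand at positions 73–86.
The product is the template from position 37 through 86 (50 bp).

5'-CCCTGCCTTACCAGGACACGGCTGTAGCCTCTCCAAATCGCCTTGACTTC-3'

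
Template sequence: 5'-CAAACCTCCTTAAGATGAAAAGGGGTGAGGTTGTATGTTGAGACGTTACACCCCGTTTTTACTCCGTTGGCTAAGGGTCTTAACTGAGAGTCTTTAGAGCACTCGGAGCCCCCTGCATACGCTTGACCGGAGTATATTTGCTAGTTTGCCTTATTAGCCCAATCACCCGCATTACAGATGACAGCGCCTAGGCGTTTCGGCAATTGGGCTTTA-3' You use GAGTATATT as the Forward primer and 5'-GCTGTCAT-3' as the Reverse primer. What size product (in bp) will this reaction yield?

Scanning the template, GAGTATATT occurs at positions 130–138; this primer anneals to the bottom strand there with its 3' end pointing downstream.
The reverse primer's reverse complement is ATGACAGC, which matches the template at positions 178–185.
Amplicon spans positions 130–185: 56 bp.

56 bp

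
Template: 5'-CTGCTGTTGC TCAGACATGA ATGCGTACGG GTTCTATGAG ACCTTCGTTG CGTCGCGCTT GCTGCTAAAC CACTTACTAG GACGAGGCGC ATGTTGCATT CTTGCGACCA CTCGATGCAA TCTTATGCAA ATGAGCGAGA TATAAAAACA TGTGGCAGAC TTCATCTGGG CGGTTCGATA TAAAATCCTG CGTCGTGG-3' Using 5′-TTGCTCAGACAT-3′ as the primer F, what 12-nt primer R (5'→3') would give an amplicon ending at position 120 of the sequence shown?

The forward primer binds at positions 7–18; the product's 3' end on the top strand is position 120.
The reverse primer anneals to the top strand over positions 109–120, i.e. to CACTCGATGCAA.
Its sequence written 5'→3' is the reverse complement: TTGCATCGAGTG.

5'-TTGCATCGAGTG-3'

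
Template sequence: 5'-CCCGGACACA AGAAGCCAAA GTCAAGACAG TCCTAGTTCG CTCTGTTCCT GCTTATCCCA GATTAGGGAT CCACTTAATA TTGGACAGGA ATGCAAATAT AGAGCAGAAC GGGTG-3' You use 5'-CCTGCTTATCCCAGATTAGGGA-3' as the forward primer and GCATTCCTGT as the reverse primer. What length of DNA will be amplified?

47 bp

Scanning the template, CCTGCTTATCCCAGATTAGGGA occurs at positions 48–69; this primer anneals to the bottom strand there with its 3' end pointing downstream.
Taking the reverse complement of GCATTCCTGT gives ACAGGAATGC, found at positions 85–94 on the template; the primer anneals here to the top strand with its 3' end pointing upstream.
Product length = (reverse-primer end) − (forward-primer start) + 1 = 94 − 48 + 1 = 47 bp.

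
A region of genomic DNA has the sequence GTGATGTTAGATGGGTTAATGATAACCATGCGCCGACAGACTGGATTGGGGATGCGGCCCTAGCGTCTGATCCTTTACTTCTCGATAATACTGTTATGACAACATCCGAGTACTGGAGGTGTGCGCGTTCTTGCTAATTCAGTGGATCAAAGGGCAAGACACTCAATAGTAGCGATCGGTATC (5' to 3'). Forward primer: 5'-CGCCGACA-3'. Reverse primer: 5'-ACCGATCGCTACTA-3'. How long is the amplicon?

Scanning the template, CGCCGACA occurs at positions 31–38; this primer anneals to the bottom strand there with its 3' end pointing downstream.
Taking the reverse complement of ACCGATCGCTACTA gives TAGTAGCGATCGGT, found at positions 167–180 on the template; the primer anneals here to the top strand with its 3' end pointing upstream.
Product length = (reverse-primer end) − (forward-primer start) + 1 = 180 − 31 + 1 = 150 bp.

150 bp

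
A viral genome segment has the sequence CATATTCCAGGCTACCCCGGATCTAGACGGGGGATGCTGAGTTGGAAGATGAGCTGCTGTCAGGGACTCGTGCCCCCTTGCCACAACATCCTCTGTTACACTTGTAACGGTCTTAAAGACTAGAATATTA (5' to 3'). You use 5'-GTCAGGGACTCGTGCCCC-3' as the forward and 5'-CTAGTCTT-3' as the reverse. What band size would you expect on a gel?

65 bp

The forward primer matches the template at positions 59–76.
Taking the reverse complement of CTAGTCTT gives AAGACTAG, found at positions 116–123 on the template; the primer anneals here to the top strand with its 3' end pointing upstream.
The product runs from position 59 to position 123, so its length is 123 − 59 + 1 = 65 bp.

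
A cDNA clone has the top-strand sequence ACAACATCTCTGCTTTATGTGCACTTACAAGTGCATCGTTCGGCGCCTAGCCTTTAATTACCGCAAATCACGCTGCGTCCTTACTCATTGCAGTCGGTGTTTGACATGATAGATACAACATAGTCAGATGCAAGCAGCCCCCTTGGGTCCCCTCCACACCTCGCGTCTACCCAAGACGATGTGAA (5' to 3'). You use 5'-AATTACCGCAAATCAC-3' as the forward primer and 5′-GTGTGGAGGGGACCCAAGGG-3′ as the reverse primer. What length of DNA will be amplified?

104 bp

Scanning the template, AATTACCGCAAATCAC occurs at positions 56–71; this primer anneals to the bottom strand there with its 3' end pointing downstream.
The reverse primer's reverse complement is CCCTTGGGTCCCCTCCACAC, which matches the template at positions 140–159.
The product runs from position 56 to position 159, so its length is 159 − 56 + 1 = 104 bp.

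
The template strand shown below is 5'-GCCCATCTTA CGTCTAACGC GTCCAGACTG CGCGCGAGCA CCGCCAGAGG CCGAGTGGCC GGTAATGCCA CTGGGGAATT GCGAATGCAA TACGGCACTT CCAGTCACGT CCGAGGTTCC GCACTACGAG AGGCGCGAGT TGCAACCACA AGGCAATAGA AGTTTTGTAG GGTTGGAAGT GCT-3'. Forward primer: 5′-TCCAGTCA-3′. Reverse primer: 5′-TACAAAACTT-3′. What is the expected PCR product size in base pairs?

70 bp

Scanning the template, TCCAGTCA occurs at positions 100–107; this primer anneals to the bottom strand there with its 3' end pointing downstream.
Taking the reverse complement of TACAAAACTT gives AAGTTTTGTA, found at positions 160–169 on the template; the primer anneals here to the top strand with its 3' end pointing upstream.
Product length = (reverse-primer end) − (forward-primer start) + 1 = 169 − 100 + 1 = 70 bp.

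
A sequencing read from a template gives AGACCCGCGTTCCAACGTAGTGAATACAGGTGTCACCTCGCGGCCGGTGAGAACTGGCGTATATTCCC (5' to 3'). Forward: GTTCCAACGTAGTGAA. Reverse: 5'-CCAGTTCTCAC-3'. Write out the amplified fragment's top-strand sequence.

5'-GTTCCAACGTAGTGAATACAGGTGTCACCTCGCGGCCGGTGAGAACTGG-3'

Scanning the template, GTTCCAACGTAGTGAA occurs at positions 9–24; this primer anneals to the bottom strand there with its 3' end pointing downstream.
The reverse primer's reverse complement is GTGAGAACTGG, which matches the template at positions 47–57.
The product is the template from position 9 through 57 (49 bp).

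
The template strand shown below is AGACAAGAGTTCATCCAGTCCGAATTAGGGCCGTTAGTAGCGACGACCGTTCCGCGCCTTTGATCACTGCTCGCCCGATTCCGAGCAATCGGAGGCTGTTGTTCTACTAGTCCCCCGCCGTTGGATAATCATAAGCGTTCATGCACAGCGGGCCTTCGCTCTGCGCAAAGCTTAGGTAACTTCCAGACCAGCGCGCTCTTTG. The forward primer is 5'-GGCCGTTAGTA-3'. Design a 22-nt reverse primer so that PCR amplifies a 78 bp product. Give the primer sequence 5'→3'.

5'-TAGAACAACAGCCTCCGATTGC-3'

The forward primer binds at positions 29–39, so a 78 bp product ends at position 29 + 78 − 1 = 106.
The reverse primer anneals to the top strand over positions 85–106, i.e. to GCAATCGGAGGCTGTTGTTCTA.
Its sequence written 5'→3' is the reverse complement: TAGAACAACAGCCTCCGATTGC.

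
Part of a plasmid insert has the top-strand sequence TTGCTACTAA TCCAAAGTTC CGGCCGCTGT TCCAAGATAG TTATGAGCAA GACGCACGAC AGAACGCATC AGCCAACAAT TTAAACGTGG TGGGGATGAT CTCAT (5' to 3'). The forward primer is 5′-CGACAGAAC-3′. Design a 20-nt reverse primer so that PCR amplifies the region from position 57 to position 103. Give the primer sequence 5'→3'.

5'-GAGATCATCCCCACCACGTT-3'

The product's 3' end on the top strand is position 103.
The reverse primer anneals to the top strand over positions 84–103, i.e. to AACGTGGTGGGGATGATCTC.
Its sequence written 5'→3' is the reverse complement: GAGATCATCCCCACCACGTT.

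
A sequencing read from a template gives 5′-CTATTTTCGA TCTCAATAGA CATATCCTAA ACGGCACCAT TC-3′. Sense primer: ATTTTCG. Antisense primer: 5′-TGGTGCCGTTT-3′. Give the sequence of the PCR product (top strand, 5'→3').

5'-ATTTTCGATCTCAATAGACATATCCTAAACGGCACCA-3'

The forward primer matches the template at positions 3–9.
Reverse complement of the reverse primer: AAACGGCACCA. This occurs on the top strand at positions 29–39.
The product is the template from position 3 through 39 (37 bp).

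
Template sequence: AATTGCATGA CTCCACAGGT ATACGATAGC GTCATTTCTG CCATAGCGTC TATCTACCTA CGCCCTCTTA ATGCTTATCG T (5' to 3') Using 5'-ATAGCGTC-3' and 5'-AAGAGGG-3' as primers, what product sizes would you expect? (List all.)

The forward primer ATAGCGTC matches the top strand at positions 26–33, 43–50.
The reverse primer's reverse complement is CCCTCTT, matching at positions 63–69.
Each forward site pairs with the reverse site to give a product ending at position 69: sizes 44, 27 bp.

44 bp, 27 bp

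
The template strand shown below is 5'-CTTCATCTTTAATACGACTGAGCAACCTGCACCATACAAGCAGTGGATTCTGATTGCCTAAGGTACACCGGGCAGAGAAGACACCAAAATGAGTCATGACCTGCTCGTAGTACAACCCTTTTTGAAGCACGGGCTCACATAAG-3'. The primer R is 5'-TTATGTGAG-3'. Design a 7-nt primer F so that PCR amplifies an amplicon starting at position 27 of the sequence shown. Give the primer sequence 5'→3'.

5'-CTGCACC-3'

The reverse primer's reverse complement CTCACATAA matches the template at positions 134–142; the product starts at position 27.
The forward primer is identical to the top strand over positions 27–33: CTGCACC.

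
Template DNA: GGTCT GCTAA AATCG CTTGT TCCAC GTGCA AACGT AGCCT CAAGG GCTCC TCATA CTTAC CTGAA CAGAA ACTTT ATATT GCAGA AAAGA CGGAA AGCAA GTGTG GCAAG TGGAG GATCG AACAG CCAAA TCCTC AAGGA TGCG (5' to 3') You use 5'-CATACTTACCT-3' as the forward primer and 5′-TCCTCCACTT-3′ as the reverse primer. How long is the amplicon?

The forward primer matches the template at positions 52–62.
Reverse complement of the reverse primer: AAGTGGAGGA. This occurs on the top strand at positions 108–117.
Product length = (reverse-primer end) − (forward-primer start) + 1 = 117 − 52 + 1 = 66 bp.

66 bp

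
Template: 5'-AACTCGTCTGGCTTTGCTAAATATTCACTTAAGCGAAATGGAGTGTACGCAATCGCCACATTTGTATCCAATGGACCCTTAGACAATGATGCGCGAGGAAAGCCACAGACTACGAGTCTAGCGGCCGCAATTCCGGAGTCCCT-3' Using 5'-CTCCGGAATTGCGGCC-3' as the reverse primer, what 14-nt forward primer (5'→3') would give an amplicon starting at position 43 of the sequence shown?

5'-GTGTACGCAATCGC-3'

The reverse primer's reverse complement GGCCGCAATTCCGGAG matches the template at positions 123–138; the product starts at position 43.
The forward primer is identical to the top strand over positions 43–56: GTGTACGCAATCGC.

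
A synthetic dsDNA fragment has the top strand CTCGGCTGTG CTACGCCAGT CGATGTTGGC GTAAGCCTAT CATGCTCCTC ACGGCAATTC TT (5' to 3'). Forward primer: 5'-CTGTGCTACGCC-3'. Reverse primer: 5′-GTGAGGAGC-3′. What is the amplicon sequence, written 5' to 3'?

5'-CTGTGCTACGCCAGTCGATGTTGGCGTAAGCCTATCATGCTCCTCAC-3'

Forward primer CTGTGCTACGCC is found on the top strand at positions 6–17.
Taking the reverse complement of GTGAGGAGC gives GCTCCTCAC, found at positions 44–52 on the template; the primer anneals here to the top strand with its 3' end pointing upstream.
The product is the template from position 6 through 52 (47 bp).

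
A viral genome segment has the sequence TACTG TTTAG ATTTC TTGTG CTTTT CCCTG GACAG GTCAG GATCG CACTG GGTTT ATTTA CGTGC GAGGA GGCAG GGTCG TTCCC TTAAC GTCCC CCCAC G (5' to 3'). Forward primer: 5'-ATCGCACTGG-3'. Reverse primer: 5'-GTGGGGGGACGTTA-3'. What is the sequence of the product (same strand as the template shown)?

5'-ATCGCACTGGGTTTATTTACGTGCGAGGAGGCAGGGTCGTTCCCTTAACGTCCCCCCAC-3'

Scanning the template, ATCGCACTGG occurs at positions 42–51; this primer anneals to the bottom strand there with its 3' end pointing downstream.
Reverse complement of the reverse primer: TAACGTCCCCCCAC. This occurs on the top strand at positions 87–100.
The product is the template from position 42 through 100 (59 bp).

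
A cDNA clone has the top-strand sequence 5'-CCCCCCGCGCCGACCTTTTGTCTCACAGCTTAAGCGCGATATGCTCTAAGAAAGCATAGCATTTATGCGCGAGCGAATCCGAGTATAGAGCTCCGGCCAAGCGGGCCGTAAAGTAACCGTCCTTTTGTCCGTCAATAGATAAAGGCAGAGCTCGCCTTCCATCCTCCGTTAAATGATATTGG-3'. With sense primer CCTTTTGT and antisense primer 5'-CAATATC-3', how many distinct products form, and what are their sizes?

Two products: 168 bp, 61 bp

The forward primer CCTTTTGT matches the top strand at positions 14–21, 121–128.
The reverse primer's reverse complement is GATATTG, matching at positions 175–181.
Each forward site pairs with the reverse site to give a product ending at position 181: sizes 168, 61 bp.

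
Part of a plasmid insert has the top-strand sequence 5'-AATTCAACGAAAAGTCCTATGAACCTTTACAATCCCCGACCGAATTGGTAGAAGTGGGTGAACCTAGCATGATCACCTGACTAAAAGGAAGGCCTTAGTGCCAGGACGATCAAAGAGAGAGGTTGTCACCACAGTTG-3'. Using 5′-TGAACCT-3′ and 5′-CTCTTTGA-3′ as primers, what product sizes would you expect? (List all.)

The forward primer TGAACCT matches the top strand at positions 20–26, 59–65.
The reverse primer's reverse complement is TCAAAGAG, matching at positions 110–117.
Each forward site pairs with the reverse site to give a product ending at position 117: sizes 98, 59 bp.

98 bp, 59 bp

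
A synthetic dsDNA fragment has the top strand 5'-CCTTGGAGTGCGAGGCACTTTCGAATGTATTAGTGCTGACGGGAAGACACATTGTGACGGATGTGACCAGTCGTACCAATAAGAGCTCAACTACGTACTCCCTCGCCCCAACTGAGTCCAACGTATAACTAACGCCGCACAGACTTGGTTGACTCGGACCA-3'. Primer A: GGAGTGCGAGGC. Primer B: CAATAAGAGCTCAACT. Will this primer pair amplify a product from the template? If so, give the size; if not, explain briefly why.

Primer A (GGAGTGCGAGGC) matches the top strand at positions 5–16 (3' end points downstream).
Primer B (CAATAAGAGCTCAACT) also matches the top strand directly, at positions 77–92 — its reverse complement AGTTGAGCTCTTATTG is not present.
Both primers anneal to the bottom strand with 3' ends pointing the same way, so neither can prime synthesis back toward the other.

No product — both primers anneal to the same strand and extend in the same direction.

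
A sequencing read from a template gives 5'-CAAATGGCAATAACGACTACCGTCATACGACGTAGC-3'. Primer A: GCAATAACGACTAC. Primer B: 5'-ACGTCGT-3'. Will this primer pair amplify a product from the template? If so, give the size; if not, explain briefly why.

Primer A (GCAATAACGACTAC) matches the top strand at positions 7–20; it acts as a forward primer.
Primer B's reverse complement is ACGACGT, matching the top strand at positions 27–33; it acts as a reverse primer.
The 3' ends face each other across positions 7–33, giving a 27 bp product.

Yes — a 27 bp product.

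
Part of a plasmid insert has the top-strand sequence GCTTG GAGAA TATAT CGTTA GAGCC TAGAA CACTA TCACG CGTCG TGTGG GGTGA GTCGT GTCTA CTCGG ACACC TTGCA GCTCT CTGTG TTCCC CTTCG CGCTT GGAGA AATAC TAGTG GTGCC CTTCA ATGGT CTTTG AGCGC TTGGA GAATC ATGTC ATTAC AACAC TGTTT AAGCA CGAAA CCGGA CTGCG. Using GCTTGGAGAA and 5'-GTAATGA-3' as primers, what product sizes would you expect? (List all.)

165 bp, 64 bp, 22 bp

The forward primer GCTTGGAGAA matches the top strand at positions 1–10, 102–111, 144–153.
The reverse primer's reverse complement is TCATTAC, matching at positions 159–165.
Each forward site pairs with the reverse site to give a product ending at position 165: sizes 165, 64, 22 bp.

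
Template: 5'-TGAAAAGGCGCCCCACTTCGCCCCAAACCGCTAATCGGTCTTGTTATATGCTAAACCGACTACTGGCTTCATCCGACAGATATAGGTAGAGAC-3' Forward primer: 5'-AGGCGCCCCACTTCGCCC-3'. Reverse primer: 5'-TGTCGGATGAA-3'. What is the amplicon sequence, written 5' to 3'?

Forward primer AGGCGCCCCACTTCGCCC is found on the top strand at positions 6–23.
Taking the reverse complement of TGTCGGATGAA gives TTCATCCGACA, found at positions 68–78 on the template; the primer anneals here to the top strand with its 3' end pointing upstream.
The product is the template from position 6 through 78 (73 bp).

5'-AGGCGCCCCACTTCGCCCCAAACCGCTAATCGGTCTTGTTATATGCTAAACCGACTACTGGCTTCATCCGACA-3'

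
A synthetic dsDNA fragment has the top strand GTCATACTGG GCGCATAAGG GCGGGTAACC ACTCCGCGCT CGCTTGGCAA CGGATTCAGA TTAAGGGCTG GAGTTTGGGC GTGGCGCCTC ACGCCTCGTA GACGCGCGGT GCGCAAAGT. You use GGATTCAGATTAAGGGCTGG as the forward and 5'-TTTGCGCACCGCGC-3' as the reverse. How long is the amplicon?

66 bp

Scanning the template, GGATTCAGATTAAGGGCTGG occurs at positions 52–71; this primer anneals to the bottom strand there with its 3' end pointing downstream.
Reverse complement of the reverse primer: GCGCGGTGCGCAAA. This occurs on the top strand at positions 104–117.
Amplicon spans positions 52–117: 66 bp.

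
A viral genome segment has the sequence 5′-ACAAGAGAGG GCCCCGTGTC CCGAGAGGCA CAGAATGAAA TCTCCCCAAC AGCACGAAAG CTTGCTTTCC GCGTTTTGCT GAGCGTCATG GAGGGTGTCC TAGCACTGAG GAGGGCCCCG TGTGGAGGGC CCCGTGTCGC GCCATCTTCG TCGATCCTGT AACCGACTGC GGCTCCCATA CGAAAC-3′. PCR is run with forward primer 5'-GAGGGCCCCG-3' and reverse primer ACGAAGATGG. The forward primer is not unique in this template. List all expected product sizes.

The forward primer GAGGGCCCCG matches the top strand at positions 7–16, 111–120, 125–134.
The reverse primer's reverse complement is CCATCTTCGT, matching at positions 142–151.
Each forward site pairs with the reverse site to give a product ending at position 151: sizes 145, 41, 27 bp.

145 bp, 41 bp, 27 bp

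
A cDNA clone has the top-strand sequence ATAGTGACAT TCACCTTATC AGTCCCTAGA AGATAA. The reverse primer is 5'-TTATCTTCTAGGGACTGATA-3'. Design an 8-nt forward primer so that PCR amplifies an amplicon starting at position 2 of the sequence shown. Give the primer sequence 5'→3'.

5'-TAGTGACA-3'

The reverse primer's reverse complement TATCAGTCCCTAGAAGATAA matches the template at positions 17–36; the product starts at position 2.
The forward primer is identical to the top strand over positions 2–9: TAGTGACA.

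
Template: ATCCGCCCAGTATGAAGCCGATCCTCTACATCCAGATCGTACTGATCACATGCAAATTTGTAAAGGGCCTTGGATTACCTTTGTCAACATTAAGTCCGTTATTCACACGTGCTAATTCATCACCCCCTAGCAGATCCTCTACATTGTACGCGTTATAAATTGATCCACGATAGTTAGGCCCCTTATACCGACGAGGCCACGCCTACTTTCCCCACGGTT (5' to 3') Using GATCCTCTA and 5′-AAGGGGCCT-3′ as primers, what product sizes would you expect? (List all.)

165 bp, 52 bp

The forward primer GATCCTCTA matches the top strand at positions 20–28, 133–141.
The reverse primer's reverse complement is AGGCCCCTT, matching at positions 176–184.
Each forward site pairs with the reverse site to give a product ending at position 184: sizes 165, 52 bp.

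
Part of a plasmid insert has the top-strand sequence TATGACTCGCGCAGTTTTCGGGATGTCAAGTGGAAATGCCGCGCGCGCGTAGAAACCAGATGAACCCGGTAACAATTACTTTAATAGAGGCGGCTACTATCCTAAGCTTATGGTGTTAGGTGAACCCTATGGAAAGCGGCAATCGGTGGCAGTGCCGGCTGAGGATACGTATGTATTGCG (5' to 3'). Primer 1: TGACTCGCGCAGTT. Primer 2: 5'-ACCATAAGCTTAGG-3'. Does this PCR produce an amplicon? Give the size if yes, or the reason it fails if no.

Yes — a 112 bp product.

Primer 1 (TGACTCGCGCAGTT) matches the top strand at positions 3–16; it acts as a forward primer.
Primer 2's reverse complement is CCTAAGCTTATGGT, matching the top strand at positions 101–114; it acts as a reverse primer.
The 3' ends face each other across positions 3–114, giving a 112 bp product.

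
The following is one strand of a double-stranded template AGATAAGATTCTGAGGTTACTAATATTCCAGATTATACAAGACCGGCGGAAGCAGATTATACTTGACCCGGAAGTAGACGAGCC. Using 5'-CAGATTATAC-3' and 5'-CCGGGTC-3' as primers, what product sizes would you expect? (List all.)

The forward primer CAGATTATAC matches the top strand at positions 29–38, 53–62.
The reverse primer's reverse complement is GACCCGG, matching at positions 65–71.
Each forward site pairs with the reverse site to give a product ending at position 71: sizes 43, 19 bp.

43 bp, 19 bp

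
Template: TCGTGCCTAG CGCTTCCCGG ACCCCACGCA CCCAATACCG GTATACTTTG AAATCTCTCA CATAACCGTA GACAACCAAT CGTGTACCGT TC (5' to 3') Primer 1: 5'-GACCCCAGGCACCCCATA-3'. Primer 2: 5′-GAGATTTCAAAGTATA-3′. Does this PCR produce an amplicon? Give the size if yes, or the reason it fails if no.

Primer 1 (GACCCCAGGCACCCCATA) does not match the top strand, and its reverse complement TATGGGGTGCCTGGGGTC does not match either.
With no annealing site for primer 1, no amplification occurs.

No product — primer 1 has no binding site in the template.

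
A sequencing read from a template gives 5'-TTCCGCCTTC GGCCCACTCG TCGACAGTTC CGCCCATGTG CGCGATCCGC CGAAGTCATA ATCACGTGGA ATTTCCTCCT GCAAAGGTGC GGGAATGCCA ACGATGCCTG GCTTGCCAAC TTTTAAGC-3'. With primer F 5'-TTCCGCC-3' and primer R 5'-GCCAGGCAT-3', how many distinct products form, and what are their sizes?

Two products: 112 bp, 85 bp

The forward primer TTCCGCC matches the top strand at positions 1–7, 28–34.
The reverse primer's reverse complement is ATGCCTGGC, matching at positions 104–112.
Each forward site pairs with the reverse site to give a product ending at position 112: sizes 112, 85 bp.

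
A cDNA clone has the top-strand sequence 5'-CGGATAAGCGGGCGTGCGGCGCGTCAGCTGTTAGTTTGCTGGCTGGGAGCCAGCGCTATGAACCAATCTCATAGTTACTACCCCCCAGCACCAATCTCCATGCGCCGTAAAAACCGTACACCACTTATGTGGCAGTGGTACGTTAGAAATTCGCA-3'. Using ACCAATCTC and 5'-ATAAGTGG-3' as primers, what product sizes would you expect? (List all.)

67 bp, 39 bp

The forward primer ACCAATCTC matches the top strand at positions 62–70, 90–98.
The reverse primer's reverse complement is CCACTTAT, matching at positions 121–128.
Each forward site pairs with the reverse site to give a product ending at position 128: sizes 67, 39 bp.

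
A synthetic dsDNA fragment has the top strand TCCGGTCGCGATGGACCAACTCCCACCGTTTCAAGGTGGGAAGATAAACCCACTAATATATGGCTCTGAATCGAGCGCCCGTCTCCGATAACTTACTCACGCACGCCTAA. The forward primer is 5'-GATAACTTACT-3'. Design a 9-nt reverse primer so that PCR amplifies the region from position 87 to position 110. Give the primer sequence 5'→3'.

The product's 3' end on the top strand is position 110.
The reverse primer anneals to the top strand over positions 102–110, i.e. to CACGCCTAA.
Its sequence written 5'→3' is the reverse complement: TTAGGCGTG.

5'-TTAGGCGTG-3'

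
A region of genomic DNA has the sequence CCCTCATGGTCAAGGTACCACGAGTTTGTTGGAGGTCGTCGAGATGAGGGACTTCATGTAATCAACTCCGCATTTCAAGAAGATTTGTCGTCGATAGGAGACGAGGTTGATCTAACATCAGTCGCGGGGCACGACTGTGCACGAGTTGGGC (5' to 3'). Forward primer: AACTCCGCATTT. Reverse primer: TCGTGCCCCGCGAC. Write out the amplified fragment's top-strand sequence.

5'-AACTCCGCATTTCAAGAAGATTTGTCGTCGATAGGAGACGAGGTTGATCTAACATCAGTCGCGGGGCACGA-3'

Scanning the template, AACTCCGCATTT occurs at positions 64–75; this primer anneals to the bottom strand there with its 3' end pointing downstream.
Taking the reverse complement of TCGTGCCCCGCGAC gives GTCGCGGGGCACGA, found at positions 121–134 on the template; the primer anneals here to the top strand with its 3' end pointing upstream.
The product is the template from position 64 through 134 (71 bp).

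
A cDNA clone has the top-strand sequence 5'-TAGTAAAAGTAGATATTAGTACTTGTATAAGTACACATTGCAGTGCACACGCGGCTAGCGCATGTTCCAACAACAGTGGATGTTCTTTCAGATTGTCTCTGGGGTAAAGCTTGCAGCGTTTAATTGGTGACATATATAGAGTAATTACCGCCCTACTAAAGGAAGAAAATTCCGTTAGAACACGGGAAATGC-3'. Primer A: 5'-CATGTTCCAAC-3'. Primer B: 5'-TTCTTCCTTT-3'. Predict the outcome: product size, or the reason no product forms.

Primer A (CATGTTCCAAC) matches the top strand at positions 61–71; it acts as a forward primer.
Primer B's reverse complement is AAAGGAAGAA, matching the top strand at positions 158–167; it acts as a reverse primer.
The 3' ends face each other across positions 61–167, giving a 107 bp product.

Yes — a 107 bp product.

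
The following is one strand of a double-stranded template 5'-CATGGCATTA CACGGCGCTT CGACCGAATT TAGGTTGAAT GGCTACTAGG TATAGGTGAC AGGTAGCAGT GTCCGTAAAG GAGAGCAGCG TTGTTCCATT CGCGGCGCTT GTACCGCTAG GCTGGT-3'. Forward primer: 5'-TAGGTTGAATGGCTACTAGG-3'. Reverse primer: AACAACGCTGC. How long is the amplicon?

Forward primer TAGGTTGAATGGCTACTAGG is found on the top strand at positions 31–50.
The reverse primer's reverse complement is GCAGCGTTGTT, which matches the template at positions 85–95.
Amplicon spans positions 31–95: 65 bp.

65 bp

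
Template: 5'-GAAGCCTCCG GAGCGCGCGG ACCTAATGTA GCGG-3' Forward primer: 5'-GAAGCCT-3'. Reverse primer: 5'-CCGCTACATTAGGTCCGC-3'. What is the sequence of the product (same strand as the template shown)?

Forward primer GAAGCCT is found on the top strand at positions 1–7.
Reverse complement of the reverse primer: GCGGACCTAATGTAGCGG. This occurs on the top strand at positions 17–34.
The product is the template from position 1 through 34 (34 bp).

5'-GAAGCCTCCGGAGCGCGCGGACCTAATGTAGCGG-3'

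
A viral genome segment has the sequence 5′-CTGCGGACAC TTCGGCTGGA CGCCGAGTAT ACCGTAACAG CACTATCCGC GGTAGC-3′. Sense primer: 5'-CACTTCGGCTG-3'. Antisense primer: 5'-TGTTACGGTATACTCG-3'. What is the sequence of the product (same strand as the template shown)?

Scanning the template, CACTTCGGCTG occurs at positions 8–18; this primer anneals to the bottom strand there with its 3' end pointing downstream.
Taking the reverse complement of TGTTACGGTATACTCG gives CGAGTATACCGTAACA, found at positions 24–39 on the template; the primer anneals here to the top strand with its 3' end pointing upstream.
The product is the template from position 8 through 39 (32 bp).

5'-CACTTCGGCTGGACGCCGAGTATACCGTAACA-3'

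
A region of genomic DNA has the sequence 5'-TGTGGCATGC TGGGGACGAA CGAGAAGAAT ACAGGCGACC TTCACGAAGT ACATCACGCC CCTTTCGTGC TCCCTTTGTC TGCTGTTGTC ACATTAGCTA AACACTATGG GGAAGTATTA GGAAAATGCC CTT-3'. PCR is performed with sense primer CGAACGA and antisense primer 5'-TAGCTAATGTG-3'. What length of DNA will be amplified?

The forward primer matches the template at positions 17–23.
Reverse complement of the reverse primer: CACATTAGCTA. This occurs on the top strand at positions 90–100.
The product runs from position 17 to position 100, so its length is 100 − 17 + 1 = 84 bp.

84 bp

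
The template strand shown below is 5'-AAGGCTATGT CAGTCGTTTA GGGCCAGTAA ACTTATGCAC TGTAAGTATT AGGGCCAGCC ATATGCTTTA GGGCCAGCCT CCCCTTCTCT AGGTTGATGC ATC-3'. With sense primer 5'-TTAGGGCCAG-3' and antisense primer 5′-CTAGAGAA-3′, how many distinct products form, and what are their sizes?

Three products: 75 bp, 44 bp, 25 bp

The forward primer TTAGGGCCAG matches the top strand at positions 18–27, 49–58, 68–77.
The reverse primer's reverse complement is TTCTCTAG, matching at positions 85–92.
Each forward site pairs with the reverse site to give a product ending at position 92: sizes 75, 44, 25 bp.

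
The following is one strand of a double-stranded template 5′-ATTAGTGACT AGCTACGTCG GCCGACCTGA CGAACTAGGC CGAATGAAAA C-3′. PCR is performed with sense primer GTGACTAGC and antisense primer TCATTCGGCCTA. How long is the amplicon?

43 bp

Forward primer GTGACTAGC is found on the top strand at positions 5–13.
The reverse primer's reverse complement is TAGGCCGAATGA, which matches the template at positions 36–47.
The product runs from position 5 to position 47, so its length is 47 − 5 + 1 = 43 bp.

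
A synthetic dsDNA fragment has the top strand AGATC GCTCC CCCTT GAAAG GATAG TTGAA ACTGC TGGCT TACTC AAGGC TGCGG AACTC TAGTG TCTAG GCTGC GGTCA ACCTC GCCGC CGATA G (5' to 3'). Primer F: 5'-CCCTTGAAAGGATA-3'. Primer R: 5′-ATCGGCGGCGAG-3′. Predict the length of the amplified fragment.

The forward primer matches the template at positions 11–24.
The reverse primer's reverse complement is CTCGCCGCCGAT, which matches the template at positions 83–94.
The product runs from position 11 to position 94, so its length is 94 − 11 + 1 = 84 bp.

84 bp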